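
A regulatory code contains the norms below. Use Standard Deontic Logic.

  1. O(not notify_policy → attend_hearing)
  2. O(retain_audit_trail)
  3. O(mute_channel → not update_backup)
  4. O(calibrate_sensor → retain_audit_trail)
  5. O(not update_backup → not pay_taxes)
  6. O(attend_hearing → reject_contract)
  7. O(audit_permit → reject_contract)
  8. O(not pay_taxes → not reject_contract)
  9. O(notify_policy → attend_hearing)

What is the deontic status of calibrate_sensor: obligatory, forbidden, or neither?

Premise 4 is O(calibrate_sensor → retain_audit_trail); even if O(retain_audit_trail) held, inferring O(calibrate_sensor) would be affirming the consequent — invalid.
No premise or chain of K-axiom applications forces O(calibrate_sensor), and none forces O(not calibrate_sensor). So calibrate_sensor is neither obligatory nor forbidden under these norms.

Neither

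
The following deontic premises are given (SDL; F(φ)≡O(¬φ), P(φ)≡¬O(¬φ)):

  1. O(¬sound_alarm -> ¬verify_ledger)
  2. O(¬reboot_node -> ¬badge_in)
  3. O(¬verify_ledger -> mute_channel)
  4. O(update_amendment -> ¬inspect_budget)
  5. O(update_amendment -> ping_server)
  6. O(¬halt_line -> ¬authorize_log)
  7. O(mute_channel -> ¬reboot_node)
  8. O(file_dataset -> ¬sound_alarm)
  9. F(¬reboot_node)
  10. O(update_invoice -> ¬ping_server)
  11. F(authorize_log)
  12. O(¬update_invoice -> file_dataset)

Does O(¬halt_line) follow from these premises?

Premise 6 is O(¬halt_line -> ¬authorize_log); even if O(¬authorize_log) held, inferring O(¬halt_line) would be affirming the consequent — invalid.
No other premise forces O(¬halt_line). An ideal world satisfying every premise can still have ¬halt_line false, so O(¬halt_line) is not derivable.

No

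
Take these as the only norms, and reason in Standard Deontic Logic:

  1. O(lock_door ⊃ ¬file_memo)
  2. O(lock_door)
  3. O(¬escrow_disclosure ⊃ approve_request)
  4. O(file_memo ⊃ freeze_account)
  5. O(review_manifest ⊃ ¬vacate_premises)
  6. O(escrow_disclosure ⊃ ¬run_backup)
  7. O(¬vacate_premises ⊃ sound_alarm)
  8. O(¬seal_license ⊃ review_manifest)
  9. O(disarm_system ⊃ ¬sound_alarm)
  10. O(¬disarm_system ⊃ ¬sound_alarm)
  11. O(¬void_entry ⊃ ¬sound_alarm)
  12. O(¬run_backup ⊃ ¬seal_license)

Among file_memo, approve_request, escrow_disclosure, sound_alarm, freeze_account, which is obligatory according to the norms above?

Premises 10 and 9 are O(¬disarm_system ⊃ ¬sound_alarm) and O(disarm_system ⊃ ¬sound_alarm); every ideal world satisfies ¬disarm_system or disarm_system, so in either case ¬sound_alarm holds — hence O(¬sound_alarm).
Premise 7, O(¬vacate_premises ⊃ sound_alarm), contraposes to O(¬sound_alarm ⊃ vacate_premises); with O(¬sound_alarm) we get O(vacate_premises).
Premise 5 is O(review_manifest ⊃ ¬vacate_premises); contrapositively O(vacate_premises ⊃ ¬review_manifest). Since O(vacate_premises) holds, K gives O(¬review_manifest).
Premise 8 is O(¬seal_license ⊃ review_manifest); contrapositively O(¬review_manifest ⊃ seal_license). Since O(¬review_manifest) holds, K gives O(seal_license).
Premise 12 is O(¬run_backup ⊃ ¬seal_license); contrapositively O(seal_license ⊃ run_backup). Since O(seal_license) holds, K gives O(run_backup).
Premise 6, O(escrow_disclosure ⊃ ¬run_backup), contraposes to O(run_backup ⊃ ¬escrow_disclosure); with O(run_backup) we get O(¬escrow_disclosure).
With premise 3, O(¬escrow_disclosure ⊃ approve_request), the K-axiom yields O(approve_request).
So O(approve_request) holds — approve_request is obligatory. None of the other listed options is made obligatory by any chain of premises.

approve_request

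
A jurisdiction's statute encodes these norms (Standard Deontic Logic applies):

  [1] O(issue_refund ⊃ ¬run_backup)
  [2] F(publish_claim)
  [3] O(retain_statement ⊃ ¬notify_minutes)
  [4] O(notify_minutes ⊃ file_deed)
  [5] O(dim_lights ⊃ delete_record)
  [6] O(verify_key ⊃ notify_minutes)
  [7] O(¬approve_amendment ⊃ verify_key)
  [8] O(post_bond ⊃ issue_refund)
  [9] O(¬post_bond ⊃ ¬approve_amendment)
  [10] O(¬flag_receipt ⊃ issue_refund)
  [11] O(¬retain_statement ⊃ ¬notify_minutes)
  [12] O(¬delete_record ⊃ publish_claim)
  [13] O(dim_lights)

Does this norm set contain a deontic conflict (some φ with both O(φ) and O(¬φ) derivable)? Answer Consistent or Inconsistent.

Consistent

Premise 12 is O(¬delete_record ⊃ publish_claim), but O(¬delete_record) is not derivable from the premises, so it does not yield O(publish_claim).
So O(publish_claim) is not derivable, and the apparent clash with O(¬publish_claim) does not arise.
A world satisfying every obligation exists (e.g. approve_amendment=true, delete_record=true, dim_lights=true, file_deed=false, flag_receipt=false, issue_refund=true, notify_minutes=false, post_bond=true, publish_claim=false, retain_statement=false, run_backup=false, verify_key=false); no atom is both obligatory and forbidden, so the set is consistent.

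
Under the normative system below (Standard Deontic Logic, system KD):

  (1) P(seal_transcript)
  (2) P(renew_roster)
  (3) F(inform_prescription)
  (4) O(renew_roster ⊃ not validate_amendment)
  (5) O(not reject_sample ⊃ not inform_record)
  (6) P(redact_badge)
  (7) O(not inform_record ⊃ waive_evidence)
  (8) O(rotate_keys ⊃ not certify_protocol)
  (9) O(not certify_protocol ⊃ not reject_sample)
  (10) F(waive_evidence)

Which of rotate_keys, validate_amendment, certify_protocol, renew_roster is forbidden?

rotate_keys

Premise 10, F(waive_evidence), is equivalent to O(not waive_evidence).
Premise 7 is O(not inform_record ⊃ waive_evidence); contrapositively O(not waive_evidence ⊃ inform_record). Since O(not waive_evidence) holds, K gives O(inform_record).
Premise 5, O(not reject_sample ⊃ not inform_record), contraposes to O(inform_record ⊃ reject_sample); with O(inform_record) we get O(reject_sample).
The contrapositive of premise 9 (O(not certify_protocol ⊃ not reject_sample)) is O(reject_sample ⊃ certify_protocol), and O(reject_sample) is already established, so O(certify_protocol).
The contrapositive of premise 8 (O(rotate_keys ⊃ not certify_protocol)) is O(certify_protocol ⊃ not rotate_keys), and O(certify_protocol) is already established, so O(not rotate_keys).
So O(not rotate_keys) holds, i.e. rotate_keys is forbidden. None of the other listed options is forbidden under the premises.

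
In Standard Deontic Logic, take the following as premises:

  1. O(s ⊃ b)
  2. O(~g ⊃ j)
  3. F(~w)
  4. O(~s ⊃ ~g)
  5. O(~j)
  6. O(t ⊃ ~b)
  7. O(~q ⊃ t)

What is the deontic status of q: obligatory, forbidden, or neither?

Obligatory

Premise 5 states O(~j) outright.
Premise 2 is O(~g ⊃ j); contrapositively O(~j ⊃ g). Since O(~j) holds, K gives O(g).
Premise 4, O(~s ⊃ ~g), contraposes to O(g ⊃ s); with O(g) we get O(s).
Applying K to premise 1 (O(s ⊃ b)) and O(s) yields O(b).
Premise 6, O(t ⊃ ~b), contraposes to O(b ⊃ ~t); with O(b) we get O(~t).
Premise 7, O(~q ⊃ t), contraposes to O(~t ⊃ q); with O(~t) we get O(q).
Premise 3 does not contribute to this derivation.
Hence q is obligatory.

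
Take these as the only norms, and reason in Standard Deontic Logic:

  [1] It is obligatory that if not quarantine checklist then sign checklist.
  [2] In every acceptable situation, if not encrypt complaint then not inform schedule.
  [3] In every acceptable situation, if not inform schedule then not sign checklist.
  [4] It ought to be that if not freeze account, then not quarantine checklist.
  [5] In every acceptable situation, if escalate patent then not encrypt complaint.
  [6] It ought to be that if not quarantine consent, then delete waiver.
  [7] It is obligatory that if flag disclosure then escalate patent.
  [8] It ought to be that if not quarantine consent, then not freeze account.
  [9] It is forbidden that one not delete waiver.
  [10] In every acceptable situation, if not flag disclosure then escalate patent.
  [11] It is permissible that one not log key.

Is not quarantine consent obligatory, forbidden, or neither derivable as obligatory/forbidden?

Forbidden

Premises 10 and 7 are O(¬flag_disclosure → escalate_patent) and O(flag_disclosure → escalate_patent); every ideal world satisfies ¬flag_disclosure or flag_disclosure, so in either case escalate_patent holds — hence O(escalate_patent).
Premise 5 is O(escalate_patent → ¬encrypt_complaint); since O(escalate_patent), deontic closure gives O(¬encrypt_complaint).
From O(¬encrypt_complaint) and premise 2, O(¬encrypt_complaint → ¬inform_schedule), we obtain O(¬inform_schedule).
Applying K to premise 3 (O(¬inform_schedule → ¬sign_checklist)) and O(¬inform_schedule) yields O(¬sign_checklist).
Premise 1 is O(¬quarantine_checklist → sign_checklist); contrapositively O(¬sign_checklist → quarantine_checklist). Since O(¬sign_checklist) holds, K gives O(quarantine_checklist).
The contrapositive of premise 4 (O(¬freeze_account → ¬quarantine_checklist)) is O(quarantine_checklist → freeze_account), and O(quarantine_checklist) is already established, so O(freeze_account).
Premise 8, O(¬quarantine_consent → ¬freeze_account), contraposes to O(freeze_account → quarantine_consent); with O(freeze_account) we get O(quarantine_consent).
Premises 6, 9, 11 do not contribute to this derivation.
Thus O(quarantine_consent), which is F(¬quarantine_consent): ¬quarantine_consent is forbidden.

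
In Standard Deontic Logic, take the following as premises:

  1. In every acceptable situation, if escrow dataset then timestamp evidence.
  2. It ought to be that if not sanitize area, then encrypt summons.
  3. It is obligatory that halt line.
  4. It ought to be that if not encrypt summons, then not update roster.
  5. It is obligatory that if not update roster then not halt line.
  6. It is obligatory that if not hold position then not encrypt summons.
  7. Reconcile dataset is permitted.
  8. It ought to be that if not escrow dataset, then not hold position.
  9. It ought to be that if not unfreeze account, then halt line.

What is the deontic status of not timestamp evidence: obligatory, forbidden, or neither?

Forbidden

Premise 3 states O(halt_line) outright.
Premise 5 is O(¬update_roster → ¬halt_line); contrapositively O(halt_line → update_roster). Since O(halt_line) holds, K gives O(update_roster).
The contrapositive of premise 4 (O(¬encrypt_summons → ¬update_roster)) is O(update_roster → encrypt_summons), and O(update_roster) is already established, so O(encrypt_summons).
Premise 6, O(¬hold_position → ¬encrypt_summons), contraposes to O(encrypt_summons → hold_position); with O(encrypt_summons) we get O(hold_position).
Premise 8 is O(¬escrow_dataset → ¬hold_position); contrapositively O(hold_position → escrow_dataset). Since O(hold_position) holds, K gives O(escrow_dataset).
Premise 1 is O(escrow_dataset → timestamp_evidence); since O(escrow_dataset), deontic closure gives O(timestamp_evidence).
Premises 2, 7, 9 do not contribute to this derivation.
Thus O(timestamp_evidence), which is F(¬timestamp_evidence): ¬timestamp_evidence is forbidden.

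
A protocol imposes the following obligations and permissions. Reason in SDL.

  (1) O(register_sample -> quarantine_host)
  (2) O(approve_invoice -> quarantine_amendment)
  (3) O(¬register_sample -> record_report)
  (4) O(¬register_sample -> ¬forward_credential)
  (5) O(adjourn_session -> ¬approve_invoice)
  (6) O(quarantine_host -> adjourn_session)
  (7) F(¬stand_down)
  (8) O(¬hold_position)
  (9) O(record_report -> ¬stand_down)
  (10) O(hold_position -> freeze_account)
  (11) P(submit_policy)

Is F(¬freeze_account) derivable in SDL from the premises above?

Premise 10 is O(hold_position -> freeze_account), but O(hold_position) is not derivable from the premises, so it does not yield O(freeze_account).
No other premise forces O(freeze_account). An ideal world satisfying every premise can still have ¬freeze_account true, so F(¬freeze_account) is not derivable.

No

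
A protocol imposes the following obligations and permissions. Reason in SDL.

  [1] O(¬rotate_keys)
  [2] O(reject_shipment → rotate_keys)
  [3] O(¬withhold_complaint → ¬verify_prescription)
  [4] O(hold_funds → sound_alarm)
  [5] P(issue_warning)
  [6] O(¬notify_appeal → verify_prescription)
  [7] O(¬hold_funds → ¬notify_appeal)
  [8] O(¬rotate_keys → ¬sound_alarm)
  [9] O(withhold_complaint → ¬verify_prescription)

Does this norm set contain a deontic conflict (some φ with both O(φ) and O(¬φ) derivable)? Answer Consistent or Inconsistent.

Inconsistent

Premises 9 and 3 are O(withhold_complaint → ¬verify_prescription) and O(¬withhold_complaint → ¬verify_prescription); every ideal world satisfies withhold_complaint or ¬withhold_complaint, so in either case ¬verify_prescription holds — hence O(¬verify_prescription).
The contrapositive of premise 6 (O(¬notify_appeal → verify_prescription)) is O(¬verify_prescription → notify_appeal), and O(¬verify_prescription) is already established, so O(notify_appeal).
Premise 7 is O(¬hold_funds → ¬notify_appeal); contrapositively O(notify_appeal → hold_funds). Since O(notify_appeal) holds, K gives O(hold_funds).
Applying K to premise 4 (O(hold_funds → sound_alarm)) and O(hold_funds) yields O(sound_alarm).
The contrapositive of premise 8 (O(¬rotate_keys → ¬sound_alarm)) is O(sound_alarm → rotate_keys), and O(sound_alarm) is already established, so O(rotate_keys).
But premise 1 directly asserts O(¬rotate_keys).
We now have both O(rotate_keys) and O(¬rotate_keys) — rotate_keys is simultaneously obligatory and forbidden, violating the D-axiom.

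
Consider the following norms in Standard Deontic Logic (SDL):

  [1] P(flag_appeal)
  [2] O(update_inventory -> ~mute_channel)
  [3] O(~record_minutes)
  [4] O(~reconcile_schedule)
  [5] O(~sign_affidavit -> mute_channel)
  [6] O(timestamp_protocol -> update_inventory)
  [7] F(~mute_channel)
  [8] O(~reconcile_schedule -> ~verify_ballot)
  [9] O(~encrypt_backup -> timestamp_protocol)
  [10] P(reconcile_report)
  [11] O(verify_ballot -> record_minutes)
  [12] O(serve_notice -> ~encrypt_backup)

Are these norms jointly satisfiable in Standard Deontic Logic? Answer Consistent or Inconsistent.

Premise 11 is O(verify_ballot -> record_minutes), but O(verify_ballot) is not derivable from the premises, so it does not yield O(record_minutes).
So O(record_minutes) is not derivable, and the apparent clash with O(~record_minutes) does not arise.
A world satisfying every obligation exists (e.g. encrypt_backup=true, flag_appeal=false, mute_channel=true, reconcile_report=false, reconcile_schedule=false, record_minutes=false, serve_notice=false, sign_affidavit=false, timestamp_protocol=false, update_inventory=false, verify_ballot=false); no atom is both obligatory and forbidden, so the set is consistent.

Consistent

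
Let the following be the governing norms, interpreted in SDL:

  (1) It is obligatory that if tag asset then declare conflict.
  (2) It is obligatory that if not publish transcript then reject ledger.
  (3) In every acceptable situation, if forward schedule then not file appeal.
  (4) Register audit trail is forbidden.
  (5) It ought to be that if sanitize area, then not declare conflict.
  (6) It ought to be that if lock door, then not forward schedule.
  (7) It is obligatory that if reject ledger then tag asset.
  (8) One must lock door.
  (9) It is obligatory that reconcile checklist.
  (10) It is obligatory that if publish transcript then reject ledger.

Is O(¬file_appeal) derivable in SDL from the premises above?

Premise 3 is O(forward_schedule → ¬file_appeal), but O(forward_schedule) is not derivable from the premises, so it does not yield O(¬file_appeal).
No other premise forces O(¬file_appeal). An ideal world satisfying every premise can still have ¬file_appeal false, so O(¬file_appeal) is not derivable.

No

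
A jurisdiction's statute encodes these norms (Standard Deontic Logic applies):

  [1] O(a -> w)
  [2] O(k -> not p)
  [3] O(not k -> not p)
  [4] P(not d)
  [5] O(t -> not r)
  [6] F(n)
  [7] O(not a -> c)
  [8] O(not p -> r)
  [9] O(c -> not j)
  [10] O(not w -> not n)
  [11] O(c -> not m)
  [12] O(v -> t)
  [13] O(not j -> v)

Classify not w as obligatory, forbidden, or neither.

Forbidden

Premises 2 and 3 cover both cases: O(k -> not p) and O(not k -> not p). Since k ∨ not k is a tautology, O(not p) follows.
With premise 8, O(not p -> r), the K-axiom yields O(r).
The contrapositive of premise 5 (O(t -> not r)) is O(r -> not t), and O(r) is already established, so O(not t).
Premise 12, O(v -> t), contraposes to O(not t -> not v); with O(not t) we get O(not v).
Premise 13, O(not j -> v), contraposes to O(not v -> j); with O(not v) we get O(j).
Premise 9, O(c -> not j), contraposes to O(j -> not c); with O(j) we get O(not c).
Premise 7 is O(not a -> c); contrapositively O(not c -> a). Since O(not c) holds, K gives O(a).
Premise 1 is O(a -> w); since O(a), deontic closure gives O(w).
Premises 4, 6, 10, 11 do not contribute to this derivation.
Thus O(w), which is F(not w): not w is forbidden.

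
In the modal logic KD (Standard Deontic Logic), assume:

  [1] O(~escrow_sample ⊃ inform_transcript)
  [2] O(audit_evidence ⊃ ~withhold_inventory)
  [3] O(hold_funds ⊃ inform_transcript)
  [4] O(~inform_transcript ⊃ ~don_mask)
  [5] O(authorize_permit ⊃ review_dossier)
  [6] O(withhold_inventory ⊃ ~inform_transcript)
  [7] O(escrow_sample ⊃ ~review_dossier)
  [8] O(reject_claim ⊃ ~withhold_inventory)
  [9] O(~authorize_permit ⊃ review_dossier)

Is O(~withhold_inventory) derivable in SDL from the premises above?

By case analysis on ~authorize_permit: premise 9 gives O(~authorize_permit ⊃ review_dossier) and premise 5 gives O(authorize_permit ⊃ review_dossier), so O(review_dossier) either way.
Premise 7 is O(escrow_sample ⊃ ~review_dossier); contrapositively O(review_dossier ⊃ ~escrow_sample). Since O(review_dossier) holds, K gives O(~escrow_sample).
Premise 1 is O(~escrow_sample ⊃ inform_transcript); since O(~escrow_sample), deontic closure gives O(inform_transcript).
Premise 6, O(withhold_inventory ⊃ ~inform_transcript), contraposes to O(inform_transcript ⊃ ~withhold_inventory); with O(inform_transcript) we get O(~withhold_inventory).
Premises 2, 3, 4, 8 do not contribute to this derivation.
So O(~withhold_inventory) follows.

Yes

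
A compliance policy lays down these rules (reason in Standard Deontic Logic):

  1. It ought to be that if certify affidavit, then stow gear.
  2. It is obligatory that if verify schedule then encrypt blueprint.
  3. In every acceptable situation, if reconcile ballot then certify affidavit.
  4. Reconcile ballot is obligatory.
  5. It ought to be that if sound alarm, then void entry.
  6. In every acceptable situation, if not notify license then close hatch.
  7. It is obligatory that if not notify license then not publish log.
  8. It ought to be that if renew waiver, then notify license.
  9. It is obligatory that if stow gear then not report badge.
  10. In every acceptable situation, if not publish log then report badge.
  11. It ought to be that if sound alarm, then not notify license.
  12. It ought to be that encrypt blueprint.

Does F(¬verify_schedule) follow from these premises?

No

Premise 2 is O(verify_schedule → encrypt_blueprint); even if O(encrypt_blueprint) held, inferring O(verify_schedule) would be affirming the consequent — invalid.
No other premise forces O(verify_schedule). An ideal world satisfying every premise can still have ¬verify_schedule true, so F(¬verify_schedule) is not derivable.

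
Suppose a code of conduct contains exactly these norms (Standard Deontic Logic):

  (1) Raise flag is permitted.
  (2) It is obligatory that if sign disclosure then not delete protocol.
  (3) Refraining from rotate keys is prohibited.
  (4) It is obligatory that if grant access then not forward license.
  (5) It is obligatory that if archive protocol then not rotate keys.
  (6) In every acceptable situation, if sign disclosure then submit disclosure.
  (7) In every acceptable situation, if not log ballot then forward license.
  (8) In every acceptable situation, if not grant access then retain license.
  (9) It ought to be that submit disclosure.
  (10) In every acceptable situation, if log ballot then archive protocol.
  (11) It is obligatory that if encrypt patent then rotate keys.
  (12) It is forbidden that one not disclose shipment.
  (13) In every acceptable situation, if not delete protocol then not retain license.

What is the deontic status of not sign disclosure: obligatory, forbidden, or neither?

Obligatory

Premise 3, F(¬rotate_keys), is equivalent to O(rotate_keys).
Premise 5, O(archive_protocol → ¬rotate_keys), contraposes to O(rotate_keys → ¬archive_protocol); with O(rotate_keys) we get O(¬archive_protocol).
The contrapositive of premise 10 (O(log_ballot → archive_protocol)) is O(¬archive_protocol → ¬log_ballot), and O(¬archive_protocol) is already established, so O(¬log_ballot).
Premise 7 is O(¬log_ballot → forward_license); since O(¬log_ballot), deontic closure gives O(forward_license).
Premise 4 is O(grant_access → ¬forward_license); contrapositively O(forward_license → ¬grant_access). Since O(forward_license) holds, K gives O(¬grant_access).
With premise 8, O(¬grant_access → retain_license), the K-axiom yields O(retain_license).
Premise 13 is O(¬delete_protocol → ¬retain_license); contrapositively O(retain_license → delete_protocol). Since O(retain_license) holds, K gives O(delete_protocol).
Premise 2 is O(sign_disclosure → ¬delete_protocol); contrapositively O(delete_protocol → ¬sign_disclosure). Since O(delete_protocol) holds, K gives O(¬sign_disclosure).
Premises 1, 6, 9, 11, 12 do not contribute to this derivation.
Hence ¬sign_disclosure is obligatory.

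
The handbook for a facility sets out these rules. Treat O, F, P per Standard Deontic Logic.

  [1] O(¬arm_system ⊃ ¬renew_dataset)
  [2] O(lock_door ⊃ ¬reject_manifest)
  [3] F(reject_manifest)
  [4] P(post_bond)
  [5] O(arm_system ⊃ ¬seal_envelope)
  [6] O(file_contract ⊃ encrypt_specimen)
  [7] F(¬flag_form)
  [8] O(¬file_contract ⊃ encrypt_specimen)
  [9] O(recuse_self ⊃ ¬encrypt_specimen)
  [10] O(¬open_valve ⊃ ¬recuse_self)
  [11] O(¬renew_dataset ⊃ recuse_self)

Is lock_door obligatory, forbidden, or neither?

Neither

Premise 2 is O(lock_door ⊃ ¬reject_manifest); even if O(¬reject_manifest) held, inferring O(lock_door) would be affirming the consequent — invalid.
No premise or chain of K-axiom applications forces O(lock_door), and none forces O(¬lock_door). So lock_door is neither obligatory nor forbidden under these norms.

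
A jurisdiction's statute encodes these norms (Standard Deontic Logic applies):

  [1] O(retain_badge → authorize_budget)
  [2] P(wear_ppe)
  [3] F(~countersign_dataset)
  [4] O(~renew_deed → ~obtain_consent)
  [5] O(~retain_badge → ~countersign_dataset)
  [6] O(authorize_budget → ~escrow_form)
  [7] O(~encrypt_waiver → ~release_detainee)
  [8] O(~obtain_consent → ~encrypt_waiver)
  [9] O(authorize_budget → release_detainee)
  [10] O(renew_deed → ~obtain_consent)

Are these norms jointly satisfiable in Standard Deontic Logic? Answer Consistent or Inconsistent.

By case analysis on renew_deed: premise 10 gives O(renew_deed → ~obtain_consent) and premise 4 gives O(~renew_deed → ~obtain_consent), so O(~obtain_consent) either way.
From O(~obtain_consent) and premise 8, O(~obtain_consent → ~encrypt_waiver), we obtain O(~encrypt_waiver).
With premise 7, O(~encrypt_waiver → ~release_detainee), the K-axiom yields O(~release_detainee).
Premise 9 is O(authorize_budget → release_detainee); contrapositively O(~release_detainee → ~authorize_budget). Since O(~release_detainee) holds, K gives O(~authorize_budget).
The contrapositive of premise 1 (O(retain_badge → authorize_budget)) is O(~authorize_budget → ~retain_badge), and O(~authorize_budget) is already established, so O(~retain_badge).
Applying K to premise 5 (O(~retain_badge → ~countersign_dataset)) and O(~retain_badge) yields O(~countersign_dataset).
But premise 3, F(~countersign_dataset), means O(countersign_dataset).
We now have both O(~countersign_dataset) and O(countersign_dataset) — countersign_dataset is simultaneously obligatory and forbidden, violating the D-axiom.

Inconsistent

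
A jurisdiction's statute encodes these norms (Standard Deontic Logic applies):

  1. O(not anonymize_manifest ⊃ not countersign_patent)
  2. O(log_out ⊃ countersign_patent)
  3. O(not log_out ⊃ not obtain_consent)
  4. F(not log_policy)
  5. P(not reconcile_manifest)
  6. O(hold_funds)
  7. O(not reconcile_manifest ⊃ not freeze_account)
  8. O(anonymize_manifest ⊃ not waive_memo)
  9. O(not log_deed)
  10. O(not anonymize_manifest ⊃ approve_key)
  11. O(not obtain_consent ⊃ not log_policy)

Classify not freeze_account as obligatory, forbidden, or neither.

Premise 7 is O(not reconcile_manifest ⊃ not freeze_account), but O(not reconcile_manifest) is not derivable from the premises (the permission P(not reconcile_manifest) asserts only not O(reconcile_manifest), not O(not reconcile_manifest)), so it does not yield O(not freeze_account).
No premise or chain of K-axiom applications forces O(not freeze_account), and none forces O(freeze_account). So not freeze_account is neither obligatory nor forbidden under these norms.

Neither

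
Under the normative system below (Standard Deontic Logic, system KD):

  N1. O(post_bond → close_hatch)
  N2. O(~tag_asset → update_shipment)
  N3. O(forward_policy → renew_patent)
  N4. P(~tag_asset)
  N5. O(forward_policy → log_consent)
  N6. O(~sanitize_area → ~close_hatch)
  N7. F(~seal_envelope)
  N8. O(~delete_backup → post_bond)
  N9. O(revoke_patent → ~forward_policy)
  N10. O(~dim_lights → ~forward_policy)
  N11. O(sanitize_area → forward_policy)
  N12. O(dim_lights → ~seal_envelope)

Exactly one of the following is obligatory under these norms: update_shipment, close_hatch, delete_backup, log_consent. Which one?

Premise 7, F(~seal_envelope), is equivalent to O(seal_envelope).
The contrapositive of premise 12 (O(dim_lights → ~seal_envelope)) is O(seal_envelope → ~dim_lights), and O(seal_envelope) is already established, so O(~dim_lights).
With premise 10, O(~dim_lights → ~forward_policy), the K-axiom yields O(~forward_policy).
The contrapositive of premise 11 (O(sanitize_area → forward_policy)) is O(~forward_policy → ~sanitize_area), and O(~forward_policy) is already established, so O(~sanitize_area).
Premise 6 is O(~sanitize_area → ~close_hatch); since O(~sanitize_area), deontic closure gives O(~close_hatch).
Premise 1 is O(post_bond → close_hatch); contrapositively O(~close_hatch → ~post_bond). Since O(~close_hatch) holds, K gives O(~post_bond).
Premise 8, O(~delete_backup → post_bond), contraposes to O(~post_bond → delete_backup); with O(~post_bond) we get O(delete_backup).
So O(delete_backup) holds — delete_backup is obligatory. None of the other listed options is made obligatory by any chain of premises.

delete_backup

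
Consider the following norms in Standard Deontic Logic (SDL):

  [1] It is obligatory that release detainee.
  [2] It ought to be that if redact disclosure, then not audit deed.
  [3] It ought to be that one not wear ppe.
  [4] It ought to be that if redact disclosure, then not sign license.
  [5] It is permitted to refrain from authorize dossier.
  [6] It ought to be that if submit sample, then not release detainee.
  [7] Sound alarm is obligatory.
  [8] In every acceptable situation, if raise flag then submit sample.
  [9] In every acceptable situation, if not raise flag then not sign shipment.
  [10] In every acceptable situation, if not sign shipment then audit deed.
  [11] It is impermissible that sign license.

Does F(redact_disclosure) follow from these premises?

Yes

From premise 1 we have O(release_detainee).
Premise 6, O(submit_sample → ¬release_detainee), contraposes to O(release_detainee → ¬submit_sample); with O(release_detainee) we get O(¬submit_sample).
The contrapositive of premise 8 (O(raise_flag → submit_sample)) is O(¬submit_sample → ¬raise_flag), and O(¬submit_sample) is already established, so O(¬raise_flag).
Premise 9 is O(¬raise_flag → ¬sign_shipment); since O(¬raise_flag), deontic closure gives O(¬sign_shipment).
Applying K to premise 10 (O(¬sign_shipment → audit_deed)) and O(¬sign_shipment) yields O(audit_deed).
Premise 2, O(redact_disclosure → ¬audit_deed), contraposes to O(audit_deed → ¬redact_disclosure); with O(audit_deed) we get O(¬redact_disclosure).
Premises 3, 4, 5, 7, 11 do not contribute to this derivation.
So O(¬redact_disclosure) holds, i.e. F(redact_disclosure). The claim follows.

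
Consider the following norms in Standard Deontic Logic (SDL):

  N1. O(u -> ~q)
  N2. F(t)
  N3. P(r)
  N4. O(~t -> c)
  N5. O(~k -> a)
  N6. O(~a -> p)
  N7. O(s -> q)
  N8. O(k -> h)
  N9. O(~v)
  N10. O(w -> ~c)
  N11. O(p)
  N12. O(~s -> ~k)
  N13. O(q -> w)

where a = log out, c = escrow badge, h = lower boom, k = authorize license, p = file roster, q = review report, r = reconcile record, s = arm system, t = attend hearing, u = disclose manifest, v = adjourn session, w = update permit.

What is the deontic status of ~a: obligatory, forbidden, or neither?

Premise 2 is F(t), i.e. O(~t).
From O(~t) and premise 4, O(~t -> c), we obtain O(c).
The contrapositive of premise 10 (O(w -> ~c)) is O(c -> ~w), and O(c) is already established, so O(~w).
The contrapositive of premise 13 (O(q -> w)) is O(~w -> ~q), and O(~w) is already established, so O(~q).
The contrapositive of premise 7 (O(s -> q)) is O(~q -> ~s), and O(~q) is already established, so O(~s).
With premise 12, O(~s -> ~k), the K-axiom yields O(~k).
From O(~k) and premise 5, O(~k -> a), we obtain O(a).
Premises 1, 3, 6, 8, 9, 11 do not contribute to this derivation.
Thus O(a), which is F(~a): ~a is forbidden.

Forbidden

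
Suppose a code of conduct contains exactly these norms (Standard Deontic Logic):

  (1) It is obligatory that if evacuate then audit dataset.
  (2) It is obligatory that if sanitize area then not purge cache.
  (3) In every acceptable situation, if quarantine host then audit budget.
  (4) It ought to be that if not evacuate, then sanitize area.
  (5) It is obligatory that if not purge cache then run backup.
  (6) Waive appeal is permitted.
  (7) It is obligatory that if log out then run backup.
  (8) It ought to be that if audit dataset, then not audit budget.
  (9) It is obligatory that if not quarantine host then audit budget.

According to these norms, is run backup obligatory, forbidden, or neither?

By case analysis on ¬quarantine_host: premise 9 gives O(¬quarantine_host → audit_budget) and premise 3 gives O(quarantine_host → audit_budget), so O(audit_budget) either way.
Premise 8 is O(audit_dataset → ¬audit_budget); contrapositively O(audit_budget → ¬audit_dataset). Since O(audit_budget) holds, K gives O(¬audit_dataset).
Premise 1, O(evacuate → audit_dataset), contraposes to O(¬audit_dataset → ¬evacuate); with O(¬audit_dataset) we get O(¬evacuate).
With premise 4, O(¬evacuate → sanitize_area), the K-axiom yields O(sanitize_area).
Applying K to premise 2 (O(sanitize_area → ¬purge_cache)) and O(sanitize_area) yields O(¬purge_cache).
With premise 5, O(¬purge_cache → run_backup), the K-axiom yields O(run_backup).
Premises 6, 7 do not contribute to this derivation.
Hence run_backup is obligatory.

Obligatory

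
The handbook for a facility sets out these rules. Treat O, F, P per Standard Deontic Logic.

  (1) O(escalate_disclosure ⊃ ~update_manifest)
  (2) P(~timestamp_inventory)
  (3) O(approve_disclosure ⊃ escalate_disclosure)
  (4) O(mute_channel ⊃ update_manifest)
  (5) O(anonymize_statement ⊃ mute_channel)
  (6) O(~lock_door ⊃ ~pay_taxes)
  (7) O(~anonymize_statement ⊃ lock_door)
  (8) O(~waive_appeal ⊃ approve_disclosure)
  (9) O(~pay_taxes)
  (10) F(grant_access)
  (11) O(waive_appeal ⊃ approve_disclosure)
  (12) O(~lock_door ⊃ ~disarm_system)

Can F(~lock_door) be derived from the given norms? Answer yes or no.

Yes

Premises 8 and 11 cover both cases: O(~waive_appeal ⊃ approve_disclosure) and O(waive_appeal ⊃ approve_disclosure). Since ~waive_appeal ∨ waive_appeal is a tautology, O(approve_disclosure) follows.
Premise 3 is O(approve_disclosure ⊃ escalate_disclosure); since O(approve_disclosure), deontic closure gives O(escalate_disclosure).
Applying K to premise 1 (O(escalate_disclosure ⊃ ~update_manifest)) and O(escalate_disclosure) yields O(~update_manifest).
Premise 4 is O(mute_channel ⊃ update_manifest); contrapositively O(~update_manifest ⊃ ~mute_channel). Since O(~update_manifest) holds, K gives O(~mute_channel).
Premise 5, O(anonymize_statement ⊃ mute_channel), contraposes to O(~mute_channel ⊃ ~anonymize_statement); with O(~mute_channel) we get O(~anonymize_statement).
From O(~anonymize_statement) and premise 7, O(~anonymize_statement ⊃ lock_door), we obtain O(lock_door).
Premises 2, 6, 9, 10, 12 do not contribute to this derivation.
So O(lock_door) holds, i.e. F(~lock_door). The claim follows.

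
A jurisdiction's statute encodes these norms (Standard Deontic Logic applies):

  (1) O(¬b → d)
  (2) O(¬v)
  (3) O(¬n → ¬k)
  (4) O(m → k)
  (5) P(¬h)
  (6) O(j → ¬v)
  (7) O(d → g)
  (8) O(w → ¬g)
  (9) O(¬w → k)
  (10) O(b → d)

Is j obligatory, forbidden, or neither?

Neither

Premise 6 is O(j → ¬v); even if O(¬v) held, inferring O(j) would be affirming the consequent — invalid.
No premise or chain of K-axiom applications forces O(j), and none forces O(¬j). So j is neither obligatory nor forbidden under these norms.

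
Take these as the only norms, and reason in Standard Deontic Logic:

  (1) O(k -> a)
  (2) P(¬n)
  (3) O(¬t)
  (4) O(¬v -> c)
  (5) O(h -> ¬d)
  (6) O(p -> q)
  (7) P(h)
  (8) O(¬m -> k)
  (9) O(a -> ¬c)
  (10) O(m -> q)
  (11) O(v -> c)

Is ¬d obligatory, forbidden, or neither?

Premise 5 is O(h -> ¬d), but O(h) is not derivable from the premises (the permission P(h) asserts only ¬O(¬h), not O(h)), so it does not yield O(¬d).
No premise or chain of K-axiom applications forces O(¬d), and none forces O(d). So ¬d is neither obligatory nor forbidden under these norms.

Neither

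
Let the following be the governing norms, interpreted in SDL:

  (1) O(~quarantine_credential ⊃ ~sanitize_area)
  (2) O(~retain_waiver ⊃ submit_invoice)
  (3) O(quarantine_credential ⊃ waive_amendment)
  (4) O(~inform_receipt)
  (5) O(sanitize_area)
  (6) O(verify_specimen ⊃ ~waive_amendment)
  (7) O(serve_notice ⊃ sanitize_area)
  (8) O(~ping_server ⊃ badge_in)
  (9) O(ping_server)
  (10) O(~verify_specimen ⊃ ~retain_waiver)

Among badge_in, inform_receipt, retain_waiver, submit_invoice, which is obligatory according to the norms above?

submit_invoice

Premise 5 gives O(sanitize_area).
Premise 1, O(~quarantine_credential ⊃ ~sanitize_area), contraposes to O(sanitize_area ⊃ quarantine_credential); with O(sanitize_area) we get O(quarantine_credential).
Premise 3 is O(quarantine_credential ⊃ waive_amendment); since O(quarantine_credential), deontic closure gives O(waive_amendment).
The contrapositive of premise 6 (O(verify_specimen ⊃ ~waive_amendment)) is O(waive_amendment ⊃ ~verify_specimen), and O(waive_amendment) is already established, so O(~verify_specimen).
Premise 10 is O(~verify_specimen ⊃ ~retain_waiver); since O(~verify_specimen), deontic closure gives O(~retain_waiver).
From O(~retain_waiver) and premise 2, O(~retain_waiver ⊃ submit_invoice), we obtain O(submit_invoice).
So O(submit_invoice) holds — submit_invoice is obligatory. None of the other listed options is made obligatory by any chain of premises.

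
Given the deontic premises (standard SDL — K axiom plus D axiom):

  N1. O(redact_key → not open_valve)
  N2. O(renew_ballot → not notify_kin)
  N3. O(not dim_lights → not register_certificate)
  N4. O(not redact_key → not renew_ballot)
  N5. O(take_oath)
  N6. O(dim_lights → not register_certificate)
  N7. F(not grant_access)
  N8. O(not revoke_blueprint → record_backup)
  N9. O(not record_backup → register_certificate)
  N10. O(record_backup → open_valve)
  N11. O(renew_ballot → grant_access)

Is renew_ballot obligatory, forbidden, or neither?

Premises 6 and 3 cover both cases: O(dim_lights → not register_certificate) and O(not dim_lights → not register_certificate). Since dim_lights ∨ not dim_lights is a tautology, O(not register_certificate) follows.
Premise 9 is O(not record_backup → register_certificate); contrapositively O(not register_certificate → record_backup). Since O(not register_certificate) holds, K gives O(record_backup).
From O(record_backup) and premise 10, O(record_backup → open_valve), we obtain O(open_valve).
Premise 1 is O(redact_key → not open_valve); contrapositively O(open_valve → not redact_key). Since O(open_valve) holds, K gives O(not redact_key).
Applying K to premise 4 (O(not redact_key → not renew_ballot)) and O(not redact_key) yields O(not renew_ballot).
Premises 2, 5, 7, 8, 11 do not contribute to this derivation.
Thus O(not renew_ballot), which is F(renew_ballot): renew_ballot is forbidden.

Forbidden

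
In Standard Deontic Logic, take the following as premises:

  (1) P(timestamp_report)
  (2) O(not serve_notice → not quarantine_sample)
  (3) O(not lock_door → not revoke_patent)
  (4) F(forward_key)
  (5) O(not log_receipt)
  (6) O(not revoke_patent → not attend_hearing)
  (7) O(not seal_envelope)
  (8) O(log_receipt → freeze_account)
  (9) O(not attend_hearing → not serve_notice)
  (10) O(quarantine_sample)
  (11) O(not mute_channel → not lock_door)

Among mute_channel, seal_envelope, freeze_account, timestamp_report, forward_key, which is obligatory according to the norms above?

mute_channel

Premise 10 gives O(quarantine_sample).
Premise 2 is O(not serve_notice → not quarantine_sample); contrapositively O(quarantine_sample → serve_notice). Since O(quarantine_sample) holds, K gives O(serve_notice).
The contrapositive of premise 9 (O(not attend_hearing → not serve_notice)) is O(serve_notice → attend_hearing), and O(serve_notice) is already established, so O(attend_hearing).
Premise 6, O(not revoke_patent → not attend_hearing), contraposes to O(attend_hearing → revoke_patent); with O(attend_hearing) we get O(revoke_patent).
The contrapositive of premise 3 (O(not lock_door → not revoke_patent)) is O(revoke_patent → lock_door), and O(revoke_patent) is already established, so O(lock_door).
Premise 11 is O(not mute_channel → not lock_door); contrapositively O(lock_door → mute_channel). Since O(lock_door) holds, K gives O(mute_channel).
So O(mute_channel) holds — mute_channel is obligatory. None of the other listed options is made obligatory by any chain of premises.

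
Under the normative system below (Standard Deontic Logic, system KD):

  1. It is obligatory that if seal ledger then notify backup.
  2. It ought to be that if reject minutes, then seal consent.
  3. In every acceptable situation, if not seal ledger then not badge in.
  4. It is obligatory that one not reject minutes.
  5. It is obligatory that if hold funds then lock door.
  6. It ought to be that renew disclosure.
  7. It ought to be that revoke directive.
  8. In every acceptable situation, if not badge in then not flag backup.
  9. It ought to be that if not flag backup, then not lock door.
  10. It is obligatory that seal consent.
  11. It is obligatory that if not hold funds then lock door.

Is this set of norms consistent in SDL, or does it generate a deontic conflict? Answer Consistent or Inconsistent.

Premise 2 is O(reject_minutes → seal_consent); even if O(seal_consent) held, inferring O(reject_minutes) would be affirming the consequent — invalid.
So O(reject_minutes) is not derivable, and the apparent clash with O(¬reject_minutes) does not arise.
A world satisfying every obligation exists (e.g. badge_in=true, flag_backup=true, hold_funds=false, lock_door=true, notify_backup=true, reject_minutes=false, renew_disclosure=true, revoke_directive=true, seal_consent=true, seal_ledger=true); no atom is both obligatory and forbidden, so the set is consistent.

Consistent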